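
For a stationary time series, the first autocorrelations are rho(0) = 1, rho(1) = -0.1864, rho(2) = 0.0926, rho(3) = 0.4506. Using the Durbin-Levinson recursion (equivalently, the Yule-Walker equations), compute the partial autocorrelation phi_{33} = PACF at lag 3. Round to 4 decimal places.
\phi_{33} = 0.4970

The PACF at lag k is phi_{kk}, the last component of the solution
to the Yule-Walker system G_k phi = r_k where
  (G_k)_{ij} = rho(|i - j|), (r_k)_i = rho(i), i,j = 1..k.
Equivalently, Durbin-Levinson gives phi_{kk} iteratively:
  phi_{11} = rho(1)
  phi_{kk} = [rho(k) - sum_{j=1..k-1} phi_{k-1,j} rho(k-j)]
            / [1 - sum_{j=1..k-1} phi_{k-1,j} rho(j)],
  phi_{k,j} = phi_{k-1,j} - phi_{kk} phi_{k-1,k-j},  j = 1..k-1.
Step k = 1:
  phi_11 = rho(1) = -0.1864.
Step k = 2:
  phi_22 = [rho(2) - phi_11 rho(1)] / [1 - phi_11 rho(1)] = [0.0926 - (-0.1864)(-0.1864)] / [1 - (-0.1864)(-0.1864)]
         = 0.05785504 / 0.96525504 = 0.059938.
  Update: phi_21 = phi_11 - phi_22 phi_11 = -0.1864 - (0.059938)(-0.1864) = -0.175228.
Step k = 3:
  phi_33 = [rho(3) - phi_21 rho(2) - phi_22 rho(1)] / [1 - phi_21 rho(1) - phi_22 rho(2)]
    numerator   = 0.4506 - (-0.175228)(0.0926) - (0.059938)(-0.1864) = 0.47799844
    denominator = 1 - (-0.175228)(-0.1864) - (0.059938)(0.0926) = 0.96178735
  phi_33 = 0.47799844 / 0.96178735 = 0.497.
Therefore phi_{33} = 0.4970.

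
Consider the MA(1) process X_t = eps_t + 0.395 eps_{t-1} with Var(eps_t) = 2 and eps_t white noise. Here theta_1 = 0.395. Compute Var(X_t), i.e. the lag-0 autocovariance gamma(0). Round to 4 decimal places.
\gamma(0) = 2.3121

For an MA(q) process X_t = eps_t + sum_i theta_i eps_{t-i} with
Var(eps_t) = sigma^2, the variance is
  gamma(0) = sigma^2 * (1 + sum_i theta_i^2).
  sum_i theta_i^2 = (0.395)^2 = 0.156025.
  gamma(0) = 2 * (1 + 0.156025) = 2 * 1.156025 = 2.31205, which rounds to 2.3121.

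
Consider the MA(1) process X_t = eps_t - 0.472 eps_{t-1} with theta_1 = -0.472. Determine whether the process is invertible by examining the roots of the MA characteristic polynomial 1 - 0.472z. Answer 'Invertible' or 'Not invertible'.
\text{Invertible}

The MA(q) characteristic polynomial is P(z) = 1 - 0.472z.
Invertibility requires all roots to lie outside the unit circle, i.e. |z| > 1 for every root.
This is linear in z: 1 + (-0.472) z = 0  =>  z = -1/(-0.472) = 2.118644,  |z| = 2.118644.
Moduli of all roots: 2.1186.
All moduli strictly greater than 1? Yes.
Verdict: Invertible.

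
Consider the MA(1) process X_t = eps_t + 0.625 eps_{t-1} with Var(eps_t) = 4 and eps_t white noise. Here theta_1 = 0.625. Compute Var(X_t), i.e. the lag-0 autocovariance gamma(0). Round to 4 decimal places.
\gamma(0) = 5.5625

For an MA(q) process X_t = eps_t + sum_i theta_i eps_{t-i} with
Var(eps_t) = sigma^2, the variance is
  gamma(0) = sigma^2 * (1 + sum_i theta_i^2).
  sum_i theta_i^2 = (0.625)^2 = 0.390625.
  gamma(0) = 4 * (1 + 0.390625) = 4 * 1.390625 = 5.5625.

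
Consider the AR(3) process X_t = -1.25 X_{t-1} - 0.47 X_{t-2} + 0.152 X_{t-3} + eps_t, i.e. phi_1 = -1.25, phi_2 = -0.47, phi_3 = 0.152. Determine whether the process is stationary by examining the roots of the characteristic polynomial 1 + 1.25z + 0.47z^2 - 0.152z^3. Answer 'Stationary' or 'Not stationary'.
\text{Stationary}

The AR(p) characteristic polynomial is P(z) = 1 + 1.25z + 0.47z^2 - 0.152z^3.
Stationarity requires all roots to lie outside the unit circle, i.e. |z| > 1 for every root.
Degree 3: look for a simple real root z0 first, then factor out (1 - z/z0) and solve the remaining quadratic.
Testing z0 = 5: P(5) = 1 + (1.25)(5) + (0.47)(5)^2 + (-0.152)(5)^3
  = 1 + (6.25) + (11.75) + (-19) = 0.  So z_0 = 5 is a root, |z_0| = 5.
Divide out the factor (1 - 0.2 z) = (1 - z/z0) (since 1/z0 = 0.2):
  P(z) = (1 - 0.2 z)(1 + (1.45) z + (0.76) z^2)
  [check: z-coef 1.45 - (0.2) = 1.25; z^2-coef 0.76 - (0.2)(1.45) = 0.47; z^3-coef -(0.2)(0.76) = -0.152.]
Remaining roots from the quadratic factor 1 + (1.45) z + (0.76) z^2:
  Set 1 + (1.45) z + (0.76) z^2 = 0, i.e. a z^2 + b z + c = 0 with a = 0.76, b = 1.45, c = 1.
  Discriminant D = b^2 - 4ac = (1.45)^2 - 4*(0.76)*1 = 2.1025 - (3.04) = -0.9375.
  D < 0, so the roots are the complex-conjugate pair z = (-b +/- i sqrt(-D)) / (2a) = -0.9539 +/- 0.637i.
  For a conjugate pair |z|^2 = z * conj(z) = (product of roots) = c/a = 1/(0.76) = 1.315789, so |z| = sqrt(1.315789) = 1.1471 for both roots.
Moduli of all roots: 5.0000, 1.1471, 1.1471.
All moduli strictly greater than 1? Yes.
Verdict: Stationary.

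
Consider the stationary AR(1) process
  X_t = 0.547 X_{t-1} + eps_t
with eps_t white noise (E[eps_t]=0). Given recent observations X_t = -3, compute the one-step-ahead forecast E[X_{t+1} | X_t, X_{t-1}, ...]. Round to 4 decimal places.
E[X_{t+1} \mid \mathcal F_t] = -1.6410

For an AR(p) model X_t = c + sum_i phi_i X_{t-i} + eps_t, the
one-step-ahead conditional mean is
  E[X_{t+1} | X_t, ...] = c + sum_i phi_i X_{t+1-i}.
Substitute known values:
  E[X_{t+1} | ...] = (0.547) * (-3)
                   = -1.6410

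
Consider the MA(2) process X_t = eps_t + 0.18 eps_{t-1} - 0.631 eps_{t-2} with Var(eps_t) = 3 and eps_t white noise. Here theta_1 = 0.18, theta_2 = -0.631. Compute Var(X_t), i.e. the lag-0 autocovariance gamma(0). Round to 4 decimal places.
\gamma(0) = 4.2917

For an MA(q) process X_t = eps_t + sum_i theta_i eps_{t-i} with
Var(eps_t) = sigma^2, the variance is
  gamma(0) = sigma^2 * (1 + sum_i theta_i^2).
  sum_i theta_i^2 = (0.18)^2 + (-0.631)^2 = 0.0324 + 0.398161 = 0.430561.
  gamma(0) = 3 * (1 + 0.430561) = 3 * 1.430561 = 4.291683, which rounds to 4.2917.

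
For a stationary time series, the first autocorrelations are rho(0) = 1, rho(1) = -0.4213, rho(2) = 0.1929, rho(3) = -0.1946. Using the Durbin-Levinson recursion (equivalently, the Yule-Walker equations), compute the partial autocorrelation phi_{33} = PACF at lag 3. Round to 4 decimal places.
\phi_{33} = -0.1301

The PACF at lag k is phi_{kk}, the last component of the solution
to the Yule-Walker system G_k phi = r_k where
  (G_k)_{ij} = rho(|i - j|), (r_k)_i = rho(i), i,j = 1..k.
Equivalently, Durbin-Levinson gives phi_{kk} iteratively:
  phi_{11} = rho(1)
  phi_{kk} = [rho(k) - sum_{j=1..k-1} phi_{k-1,j} rho(k-j)]
            / [1 - sum_{j=1..k-1} phi_{k-1,j} rho(j)],
  phi_{k,j} = phi_{k-1,j} - phi_{kk} phi_{k-1,k-j},  j = 1..k-1.
Step k = 1:
  phi_11 = rho(1) = -0.4213.
Step k = 2:
  phi_22 = [rho(2) - phi_11 rho(1)] / [1 - phi_11 rho(1)] = [0.1929 - (-0.4213)(-0.4213)] / [1 - (-0.4213)(-0.4213)]
         = 0.01540631 / 0.82250631 = 0.018731.
  Update: phi_21 = phi_11 - phi_22 phi_11 = -0.4213 - (0.018731)(-0.4213) = -0.413409.
Step k = 3:
  phi_33 = [rho(3) - phi_21 rho(2) - phi_22 rho(1)] / [1 - phi_21 rho(1) - phi_22 rho(2)]
    numerator   = -0.1946 - (-0.413409)(0.1929) - (0.018731)(-0.4213) = -0.10696213
    denominator = 1 - (-0.413409)(-0.4213) - (0.018731)(0.1929) = 0.82221774
  phi_33 = -0.10696213 / 0.82221774 = -0.1301.
Therefore phi_{33} = -0.1301.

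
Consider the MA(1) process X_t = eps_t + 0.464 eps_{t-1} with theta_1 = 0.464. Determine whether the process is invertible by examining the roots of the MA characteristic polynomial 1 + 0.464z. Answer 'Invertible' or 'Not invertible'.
\text{Invertible}

The MA(q) characteristic polynomial is P(z) = 1 + 0.464z.
Invertibility requires all roots to lie outside the unit circle, i.e. |z| > 1 for every root.
This is linear in z: 1 + (0.464) z = 0  =>  z = -1/(0.464) = -2.155172,  |z| = 2.155172.
Moduli of all roots: 2.1552.
All moduli strictly greater than 1? Yes.
Verdict: Invertible.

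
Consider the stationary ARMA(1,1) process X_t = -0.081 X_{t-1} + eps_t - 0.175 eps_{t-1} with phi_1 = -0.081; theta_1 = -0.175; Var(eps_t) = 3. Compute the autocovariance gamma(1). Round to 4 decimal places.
\gamma(1) = -0.7840

Multiply the model equation by X_{t-k} and take expectations. With theta_0 = psi_0 = 1 and psi_j the MA(infinity) weights, this gives
  gamma(k) - sum_i phi_i gamma(k-i) = c_k,
  c_k = sigma^2 * sum_{j=k..q} theta_j psi_{j-k}   (c_k = 0 for k > q),
using gamma(-m) = gamma(m).
psi-weights needed (psi_j = theta_j + sum_i phi_i psi_{j-i}):
  psi_1 = theta_1 + phi_1 = -0.175 + (-0.081) = -0.256
Right-hand sides:
  c_0 = sigma^2 (1 + theta_1 psi_1) = 3 * (1 + (-0.175)(-0.256)) = 3 * 1.0448 = 3.1344
  c_1 = sigma^2 theta_1 = 3 * (-0.175) = -0.525
  c_2 = 0
Equations for k = 0 and k = 1 (AR order 1):
  gamma(0) = phi_1 gamma(1) + c_0
  gamma(1) = phi_1 gamma(0) + c_1
Substituting the second into the first: gamma(0) (1 - phi_1^2) = c_0 + phi_1 c_1, so
  gamma(0) = (c_0 + phi_1 c_1) / (1 - phi_1^2) = (3.1344 + (-0.081)(-0.525)) / (1 - (-0.081)^2) = 3.176925 / 0.993439 = 3.197906.
  gamma(1) = phi_1 gamma(0) + c_1 = (-0.081)(3.197906) + (-0.525) = -0.78403.
Therefore gamma(1) = -0.7840 (to 4 decimal places).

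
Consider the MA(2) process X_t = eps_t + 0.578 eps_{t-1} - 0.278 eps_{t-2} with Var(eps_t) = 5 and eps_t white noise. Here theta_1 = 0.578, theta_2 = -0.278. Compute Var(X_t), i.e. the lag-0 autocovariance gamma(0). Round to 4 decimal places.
\gamma(0) = 7.0568

For an MA(q) process X_t = eps_t + sum_i theta_i eps_{t-i} with
Var(eps_t) = sigma^2, the variance is
  gamma(0) = sigma^2 * (1 + sum_i theta_i^2).
  sum_i theta_i^2 = (0.578)^2 + (-0.278)^2 = 0.334084 + 0.077284 = 0.411368.
  gamma(0) = 5 * (1 + 0.411368) = 5 * 1.411368 = 7.05684, which rounds to 7.0568.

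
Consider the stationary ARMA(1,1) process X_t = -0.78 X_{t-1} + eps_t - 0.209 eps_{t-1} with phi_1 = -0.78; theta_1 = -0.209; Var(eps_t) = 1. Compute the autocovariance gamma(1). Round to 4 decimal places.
\gamma(1) = -2.9372

Multiply the model equation by X_{t-k} and take expectations. With theta_0 = psi_0 = 1 and psi_j the MA(infinity) weights, this gives
  gamma(k) - sum_i phi_i gamma(k-i) = c_k,
  c_k = sigma^2 * sum_{j=k..q} theta_j psi_{j-k}   (c_k = 0 for k > q),
using gamma(-m) = gamma(m).
psi-weights needed (psi_j = theta_j + sum_i phi_i psi_{j-i}):
  psi_1 = theta_1 + phi_1 = -0.209 + (-0.78) = -0.989
Right-hand sides:
  c_0 = sigma^2 (1 + theta_1 psi_1) = 1 * (1 + (-0.209)(-0.989)) = 1 * 1.206701 = 1.206701
  c_1 = sigma^2 theta_1 = 1 * (-0.209) = -0.209
  c_2 = 0
Equations for k = 0 and k = 1 (AR order 1):
  gamma(0) = phi_1 gamma(1) + c_0
  gamma(1) = phi_1 gamma(0) + c_1
Substituting the second into the first: gamma(0) (1 - phi_1^2) = c_0 + phi_1 c_1, so
  gamma(0) = (c_0 + phi_1 c_1) / (1 - phi_1^2) = (1.206701 + (-0.78)(-0.209)) / (1 - (-0.78)^2) = 1.369721 / 0.3916 = 3.497755.
  gamma(1) = phi_1 gamma(0) + c_1 = (-0.78)(3.497755) + (-0.209) = -2.937249.
Therefore gamma(1) = -2.9372 (to 4 decimal places).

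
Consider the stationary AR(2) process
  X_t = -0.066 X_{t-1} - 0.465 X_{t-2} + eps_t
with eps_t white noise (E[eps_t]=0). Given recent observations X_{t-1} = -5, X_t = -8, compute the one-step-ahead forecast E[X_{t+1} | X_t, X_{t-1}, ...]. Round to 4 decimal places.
E[X_{t+1} \mid \mathcal F_t] = 2.8530

For an AR(p) model X_t = c + sum_i phi_i X_{t-i} + eps_t, the
one-step-ahead conditional mean is
  E[X_{t+1} | X_t, ...] = c + sum_i phi_i X_{t+1-i}.
Substitute known values:
  E[X_{t+1} | ...] = (-0.066) * (-8) + (-0.465) * (-5)
                   = 2.8530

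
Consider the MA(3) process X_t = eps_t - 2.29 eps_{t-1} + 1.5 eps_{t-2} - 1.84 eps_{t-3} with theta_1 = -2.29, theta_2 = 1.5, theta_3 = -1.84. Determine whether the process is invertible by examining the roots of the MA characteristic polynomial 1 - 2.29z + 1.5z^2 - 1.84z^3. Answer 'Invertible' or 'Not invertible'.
\text{Not invertible}

The MA(q) characteristic polynomial is P(z) = 1 - 2.29z + 1.5z^2 - 1.84z^3.
Invertibility requires all roots to lie outside the unit circle, i.e. |z| > 1 for every root.
Degree 3: look for a simple real root z0 first, then factor out (1 - z/z0) and solve the remaining quadratic.
Testing z0 = 0.5: P(0.5) = 1 + (-2.29)(0.5) + (1.5)(0.5)^2 + (-1.84)(0.5)^3
  = 1 + (-1.145) + (0.375) + (-0.23) = 0.  So z_0 = 0.5 is a root, |z_0| = 0.5.
Divide out the factor (1 - 2 z) = (1 - z/z0) (since 1/z0 = 2):
  P(z) = (1 - 2 z)(1 + (-0.29) z + (0.92) z^2)
  [check: z-coef -0.29 - (2) = -2.29; z^2-coef 0.92 - (2)(-0.29) = 1.5; z^3-coef -(2)(0.92) = -1.84.]
Remaining roots from the quadratic factor 1 + (-0.29) z + (0.92) z^2:
  Set 1 + (-0.29) z + (0.92) z^2 = 0, i.e. a z^2 + b z + c = 0 with a = 0.92, b = -0.29, c = 1.
  Discriminant D = b^2 - 4ac = (-0.29)^2 - 4*(0.92)*1 = 0.0841 - (3.68) = -3.5959.
  D < 0, so the roots are the complex-conjugate pair z = (-b +/- i sqrt(-D)) / (2a) = 0.1576 +/- 1.0306i.
  For a conjugate pair |z|^2 = z * conj(z) = (product of roots) = c/a = 1/(0.92) = 1.086957, so |z| = sqrt(1.086957) = 1.0426 for both roots.
Moduli of all roots: 0.5000, 1.0426, 1.0426.
All moduli strictly greater than 1? No.
Verdict: Not invertible.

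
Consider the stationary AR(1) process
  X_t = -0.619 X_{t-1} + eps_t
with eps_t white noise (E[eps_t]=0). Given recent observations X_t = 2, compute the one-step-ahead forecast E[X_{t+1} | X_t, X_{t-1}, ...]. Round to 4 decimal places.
E[X_{t+1} \mid \mathcal F_t] = -1.2380

For an AR(p) model X_t = c + sum_i phi_i X_{t-i} + eps_t, the
one-step-ahead conditional mean is
  E[X_{t+1} | X_t, ...] = c + sum_i phi_i X_{t+1-i}.
Substitute known values:
  E[X_{t+1} | ...] = (-0.619) * (2)
                   = -1.2380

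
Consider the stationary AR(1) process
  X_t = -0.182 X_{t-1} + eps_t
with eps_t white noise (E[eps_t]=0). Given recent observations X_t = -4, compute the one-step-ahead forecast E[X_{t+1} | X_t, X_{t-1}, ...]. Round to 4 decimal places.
E[X_{t+1} \mid \mathcal F_t] = 0.7280

For an AR(p) model X_t = c + sum_i phi_i X_{t-i} + eps_t, the
one-step-ahead conditional mean is
  E[X_{t+1} | X_t, ...] = c + sum_i phi_i X_{t+1-i}.
Substitute known values:
  E[X_{t+1} | ...] = (-0.182) * (-4)
                   = 0.7280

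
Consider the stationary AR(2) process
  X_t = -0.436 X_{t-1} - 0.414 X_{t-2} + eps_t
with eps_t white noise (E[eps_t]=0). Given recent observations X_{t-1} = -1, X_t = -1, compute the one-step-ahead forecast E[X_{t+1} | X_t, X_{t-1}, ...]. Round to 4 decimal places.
E[X_{t+1} \mid \mathcal F_t] = 0.8500

For an AR(p) model X_t = c + sum_i phi_i X_{t-i} + eps_t, the
one-step-ahead conditional mean is
  E[X_{t+1} | X_t, ...] = c + sum_i phi_i X_{t+1-i}.
Substitute known values:
  E[X_{t+1} | ...] = (-0.436) * (-1) + (-0.414) * (-1)
                   = 0.8500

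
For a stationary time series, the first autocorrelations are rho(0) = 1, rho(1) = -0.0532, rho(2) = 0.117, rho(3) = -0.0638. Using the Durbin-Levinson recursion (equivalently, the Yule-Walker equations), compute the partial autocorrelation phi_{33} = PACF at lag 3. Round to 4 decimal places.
\phi_{33} = -0.0530

The PACF at lag k is phi_{kk}, the last component of the solution
to the Yule-Walker system G_k phi = r_k where
  (G_k)_{ij} = rho(|i - j|), (r_k)_i = rho(i), i,j = 1..k.
Equivalently, Durbin-Levinson gives phi_{kk} iteratively:
  phi_{11} = rho(1)
  phi_{kk} = [rho(k) - sum_{j=1..k-1} phi_{k-1,j} rho(k-j)]
            / [1 - sum_{j=1..k-1} phi_{k-1,j} rho(j)],
  phi_{k,j} = phi_{k-1,j} - phi_{kk} phi_{k-1,k-j},  j = 1..k-1.
Step k = 1:
  phi_11 = rho(1) = -0.0532.
Step k = 2:
  phi_22 = [rho(2) - phi_11 rho(1)] / [1 - phi_11 rho(1)] = [0.117 - (-0.0532)(-0.0532)] / [1 - (-0.0532)(-0.0532)]
         = 0.11416976 / 0.99716976 = 0.114494.
  Update: phi_21 = phi_11 - phi_22 phi_11 = -0.0532 - (0.114494)(-0.0532) = -0.047109.
Step k = 3:
  phi_33 = [rho(3) - phi_21 rho(2) - phi_22 rho(1)] / [1 - phi_21 rho(1) - phi_22 rho(2)]
    numerator   = -0.0638 - (-0.047109)(0.117) - (0.114494)(-0.0532) = -0.05219718
    denominator = 1 - (-0.047109)(-0.0532) - (0.114494)(0.117) = 0.98409803
  phi_33 = -0.05219718 / 0.98409803 = -0.053.
Therefore phi_{33} = -0.0530.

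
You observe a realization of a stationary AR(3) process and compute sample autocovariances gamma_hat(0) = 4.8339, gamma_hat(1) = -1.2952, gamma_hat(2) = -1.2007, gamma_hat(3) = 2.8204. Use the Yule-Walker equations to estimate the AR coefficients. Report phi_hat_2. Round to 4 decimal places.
\hat\phi_{2} = -0.1680

The Yule-Walker equations for an AR(p) process read, in matrix form,
  Gamma_p phi = r_p,   with   (Gamma_p)_{ij} = gamma(|i - j|),
                       (r_p)_i = gamma(i),   i,j = 1..p.
Substitute the sample gammas (Toeplitz matrix and right-hand side of size 3):
  Gamma_p = [[4.8339, -1.2952, -1.2007], [-1.2952, 4.8339, -1.2952], [-1.2007, -1.2952, 4.8339]]
  r_p     = [-1.2952, -1.2007, 2.8204]
Written out (R1..R3):
  (R1) 4.8339 phi_1 - 1.2952 phi_2 - 1.2007 phi_3 = -1.2952
  (R2) -1.2952 phi_1 + 4.8339 phi_2 - 1.2952 phi_3 = -1.2007
  (R3) -1.2007 phi_1 - 1.2952 phi_2 + 4.8339 phi_3 = 2.8204
Gaussian elimination:
  R2 <- R2 - (-1.2952/4.8339) R1 = R2 - (-0.267941) R1:  4.486863 phi_2 - 1.616917 phi_3 = -1.547737
  R3 <- R3 - (-1.2007/4.8339) R1 = R3 - (-0.248392) R1:  -1.616917 phi_2 + 4.535656 phi_3 = 2.498683
  R3 <- R3 - (-1.616917/4.486863) R2 = R3 - (-0.360367) R2:  3.952973 phi_3 = 1.94093
Back-substitution:
  phi_hat_3 = 1.94093 / 3.952973 = 0.491005
  phi_hat_2 = (-1.547737 - (-1.616917)(0.491005)) / 4.486863 = -0.168007
  phi_hat_1 = (-1.2952 - (-1.2952)(-0.168007) - (-1.2007)(0.491005)) / 4.8339 = -0.190995
So phi_hat = [-0.1910, -0.1680, 0.4910].
Therefore phi_hat_2 = -0.1680.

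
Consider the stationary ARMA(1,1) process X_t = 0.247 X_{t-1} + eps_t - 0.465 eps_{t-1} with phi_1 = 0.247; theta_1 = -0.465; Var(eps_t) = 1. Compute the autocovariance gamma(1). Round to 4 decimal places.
\gamma(1) = -0.2055

Multiply the model equation by X_{t-k} and take expectations. With theta_0 = psi_0 = 1 and psi_j the MA(infinity) weights, this gives
  gamma(k) - sum_i phi_i gamma(k-i) = c_k,
  c_k = sigma^2 * sum_{j=k..q} theta_j psi_{j-k}   (c_k = 0 for k > q),
using gamma(-m) = gamma(m).
psi-weights needed (psi_j = theta_j + sum_i phi_i psi_{j-i}):
  psi_1 = theta_1 + phi_1 = -0.465 + (0.247) = -0.218
Right-hand sides:
  c_0 = sigma^2 (1 + theta_1 psi_1) = 1 * (1 + (-0.465)(-0.218)) = 1 * 1.10137 = 1.10137
  c_1 = sigma^2 theta_1 = 1 * (-0.465) = -0.465
  c_2 = 0
Equations for k = 0 and k = 1 (AR order 1):
  gamma(0) = phi_1 gamma(1) + c_0
  gamma(1) = phi_1 gamma(0) + c_1
Substituting the second into the first: gamma(0) (1 - phi_1^2) = c_0 + phi_1 c_1, so
  gamma(0) = (c_0 + phi_1 c_1) / (1 - phi_1^2) = (1.10137 + (0.247)(-0.465)) / (1 - (0.247)^2) = 0.986515 / 0.938991 = 1.050612.
  gamma(1) = phi_1 gamma(0) + c_1 = (0.247)(1.050612) + (-0.465) = -0.205499.
Therefore gamma(1) = -0.2055 (to 4 decimal places).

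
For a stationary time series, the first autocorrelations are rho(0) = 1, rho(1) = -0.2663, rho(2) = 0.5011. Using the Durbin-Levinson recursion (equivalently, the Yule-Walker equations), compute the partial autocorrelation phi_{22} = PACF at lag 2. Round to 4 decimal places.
\phi_{22} = 0.4630

The PACF at lag k is phi_{kk}, the last component of the solution
to the Yule-Walker system G_k phi = r_k where
  (G_k)_{ij} = rho(|i - j|), (r_k)_i = rho(i), i,j = 1..k.
Equivalently, Durbin-Levinson gives phi_{kk} iteratively:
  phi_{11} = rho(1)
  phi_{kk} = [rho(k) - sum_{j=1..k-1} phi_{k-1,j} rho(k-j)]
            / [1 - sum_{j=1..k-1} phi_{k-1,j} rho(j)],
  phi_{k,j} = phi_{k-1,j} - phi_{kk} phi_{k-1,k-j},  j = 1..k-1.
Step k = 1:
  phi_11 = rho(1) = -0.2663.
Step k = 2:
  phi_22 = [rho(2) - phi_11 rho(1)] / [1 - phi_11 rho(1)] = [0.5011 - (-0.2663)(-0.2663)] / [1 - (-0.2663)(-0.2663)]
         = 0.43018431 / 0.92908431 = 0.463.
Therefore phi_{22} = 0.4630.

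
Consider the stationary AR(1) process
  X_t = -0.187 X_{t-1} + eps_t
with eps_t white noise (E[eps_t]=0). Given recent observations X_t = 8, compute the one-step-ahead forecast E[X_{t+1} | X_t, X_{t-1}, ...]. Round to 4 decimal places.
E[X_{t+1} \mid \mathcal F_t] = -1.4960

For an AR(p) model X_t = c + sum_i phi_i X_{t-i} + eps_t, the
one-step-ahead conditional mean is
  E[X_{t+1} | X_t, ...] = c + sum_i phi_i X_{t+1-i}.
Substitute known values:
  E[X_{t+1} | ...] = (-0.187) * (8)
                   = -1.4960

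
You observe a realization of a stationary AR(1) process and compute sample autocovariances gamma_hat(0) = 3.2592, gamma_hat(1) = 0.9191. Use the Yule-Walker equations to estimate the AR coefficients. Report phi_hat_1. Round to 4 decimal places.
\hat\phi_{1} = 0.2820

The Yule-Walker equations for an AR(p) process read, in matrix form,
  Gamma_p phi = r_p,   with   (Gamma_p)_{ij} = gamma(|i - j|),
                       (r_p)_i = gamma(i),   i,j = 1..p.
Substitute the sample gammas (Toeplitz matrix and right-hand side of size 1):
  Gamma_p = [[3.2592]]
  r_p     = [0.9191]
With p = 1 this is the single equation gamma(0) phi_1 = gamma(1):
  phi_hat_1 = gamma(1) / gamma(0) = 0.9191 / 3.2592 = 0.2820.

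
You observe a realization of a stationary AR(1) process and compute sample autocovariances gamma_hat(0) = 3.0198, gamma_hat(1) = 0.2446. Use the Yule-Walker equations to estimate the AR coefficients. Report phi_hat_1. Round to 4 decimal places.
\hat\phi_{1} = 0.0810

The Yule-Walker equations for an AR(p) process read, in matrix form,
  Gamma_p phi = r_p,   with   (Gamma_p)_{ij} = gamma(|i - j|),
                       (r_p)_i = gamma(i),   i,j = 1..p.
Substitute the sample gammas (Toeplitz matrix and right-hand side of size 1):
  Gamma_p = [[3.0198]]
  r_p     = [0.2446]
With p = 1 this is the single equation gamma(0) phi_1 = gamma(1):
  phi_hat_1 = gamma(1) / gamma(0) = 0.2446 / 3.0198 = 0.0810.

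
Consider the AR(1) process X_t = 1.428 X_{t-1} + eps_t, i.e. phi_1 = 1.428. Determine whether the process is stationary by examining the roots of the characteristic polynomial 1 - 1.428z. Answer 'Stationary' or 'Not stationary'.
\text{Not stationary}

The AR(p) characteristic polynomial is P(z) = 1 - 1.428z.
Stationarity requires all roots to lie outside the unit circle, i.e. |z| > 1 for every root.
This is linear in z: 1 + (-1.428) z = 0  =>  z = -1/(-1.428) = 0.70028,  |z| = 0.70028.
Moduli of all roots: 0.7003.
All moduli strictly greater than 1? No.
Verdict: Not stationary.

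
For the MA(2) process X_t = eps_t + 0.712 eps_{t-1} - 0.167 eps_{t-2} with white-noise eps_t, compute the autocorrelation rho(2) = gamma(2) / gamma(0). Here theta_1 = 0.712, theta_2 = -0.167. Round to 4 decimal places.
\rho(2) = -0.1088

For an MA(q) process with theta_0 = 1, the autocovariance is
  gamma(k) = sigma^2 * sum_{i=0..q-k} theta_i * theta_{i+k},
and rho(k) = gamma(k) / gamma(0). Sigma^2 cancels.
  numerator   = (1)*(-0.167) = -0.167.
  denominator = (1)^2 + (0.712)^2 + (-0.167)^2 = 1.534833.
  rho(2) = -0.167 / 1.534833 = -0.1088.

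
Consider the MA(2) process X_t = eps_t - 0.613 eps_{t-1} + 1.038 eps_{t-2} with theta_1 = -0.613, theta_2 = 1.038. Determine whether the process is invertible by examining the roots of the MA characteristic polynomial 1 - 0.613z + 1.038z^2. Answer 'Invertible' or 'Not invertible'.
\text{Not invertible}

The MA(q) characteristic polynomial is P(z) = 1 - 0.613z + 1.038z^2.
Invertibility requires all roots to lie outside the unit circle, i.e. |z| > 1 for every root.
Set 1 + (-0.613) z + (1.038) z^2 = 0, i.e. a z^2 + b z + c = 0 with a = 1.038, b = -0.613, c = 1.
Discriminant D = b^2 - 4ac = (-0.613)^2 - 4*(1.038)*1 = 0.375769 - (4.152) = -3.776231.
D < 0, so the roots are the complex-conjugate pair z = (-b +/- i sqrt(-D)) / (2a) = 0.2953 +/- 0.9361i.
For a conjugate pair |z|^2 = z * conj(z) = (product of roots) = c/a = 1/(1.038) = 0.963391, so |z| = sqrt(0.963391) = 0.9815 for both roots.
Moduli of all roots: 0.9815, 0.9815.
All moduli strictly greater than 1? No.
Verdict: Not invertible.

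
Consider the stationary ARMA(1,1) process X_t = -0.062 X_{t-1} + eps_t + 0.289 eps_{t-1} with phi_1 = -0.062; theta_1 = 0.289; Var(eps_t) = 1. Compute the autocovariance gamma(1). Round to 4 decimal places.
\gamma(1) = 0.2238

Multiply the model equation by X_{t-k} and take expectations. With theta_0 = psi_0 = 1 and psi_j the MA(infinity) weights, this gives
  gamma(k) - sum_i phi_i gamma(k-i) = c_k,
  c_k = sigma^2 * sum_{j=k..q} theta_j psi_{j-k}   (c_k = 0 for k > q),
using gamma(-m) = gamma(m).
psi-weights needed (psi_j = theta_j + sum_i phi_i psi_{j-i}):
  psi_1 = theta_1 + phi_1 = 0.289 + (-0.062) = 0.227
Right-hand sides:
  c_0 = sigma^2 (1 + theta_1 psi_1) = 1 * (1 + (0.289)(0.227)) = 1 * 1.065603 = 1.065603
  c_1 = sigma^2 theta_1 = 1 * (0.289) = 0.289
  c_2 = 0
Equations for k = 0 and k = 1 (AR order 1):
  gamma(0) = phi_1 gamma(1) + c_0
  gamma(1) = phi_1 gamma(0) + c_1
Substituting the second into the first: gamma(0) (1 - phi_1^2) = c_0 + phi_1 c_1, so
  gamma(0) = (c_0 + phi_1 c_1) / (1 - phi_1^2) = (1.065603 + (-0.062)(0.289)) / (1 - (-0.062)^2) = 1.047685 / 0.996156 = 1.051728.
  gamma(1) = phi_1 gamma(0) + c_1 = (-0.062)(1.051728) + (0.289) = 0.223793.
Therefore gamma(1) = 0.2238 (to 4 decimal places).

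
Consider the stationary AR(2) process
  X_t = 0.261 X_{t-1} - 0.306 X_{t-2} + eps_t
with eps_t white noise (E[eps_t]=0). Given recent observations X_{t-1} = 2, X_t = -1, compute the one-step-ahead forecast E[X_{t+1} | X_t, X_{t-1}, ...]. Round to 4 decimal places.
E[X_{t+1} \mid \mathcal F_t] = -0.8730

For an AR(p) model X_t = c + sum_i phi_i X_{t-i} + eps_t, the
one-step-ahead conditional mean is
  E[X_{t+1} | X_t, ...] = c + sum_i phi_i X_{t+1-i}.
Substitute known values:
  E[X_{t+1} | ...] = (0.261) * (-1) + (-0.306) * (2)
                   = -0.8730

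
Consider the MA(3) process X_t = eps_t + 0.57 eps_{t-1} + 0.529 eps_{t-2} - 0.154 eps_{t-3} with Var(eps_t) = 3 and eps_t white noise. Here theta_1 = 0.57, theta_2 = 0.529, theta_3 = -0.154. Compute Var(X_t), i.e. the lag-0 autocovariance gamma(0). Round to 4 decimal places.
\gamma(0) = 4.8854

For an MA(q) process X_t = eps_t + sum_i theta_i eps_{t-i} with
Var(eps_t) = sigma^2, the variance is
  gamma(0) = sigma^2 * (1 + sum_i theta_i^2).
  sum_i theta_i^2 = (0.57)^2 + (0.529)^2 + (-0.154)^2 = 0.3249 + 0.279841 + 0.023716 = 0.628457.
  gamma(0) = 3 * (1 + 0.628457) = 3 * 1.628457 = 4.885371, which rounds to 4.8854.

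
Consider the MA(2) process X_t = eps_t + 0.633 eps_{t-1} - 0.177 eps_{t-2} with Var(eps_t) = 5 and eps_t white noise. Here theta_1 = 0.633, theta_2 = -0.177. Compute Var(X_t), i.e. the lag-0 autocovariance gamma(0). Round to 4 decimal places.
\gamma(0) = 7.1601

For an MA(q) process X_t = eps_t + sum_i theta_i eps_{t-i} with
Var(eps_t) = sigma^2, the variance is
  gamma(0) = sigma^2 * (1 + sum_i theta_i^2).
  sum_i theta_i^2 = (0.633)^2 + (-0.177)^2 = 0.400689 + 0.031329 = 0.432018.
  gamma(0) = 5 * (1 + 0.432018) = 5 * 1.432018 = 7.16009, which rounds to 7.1601.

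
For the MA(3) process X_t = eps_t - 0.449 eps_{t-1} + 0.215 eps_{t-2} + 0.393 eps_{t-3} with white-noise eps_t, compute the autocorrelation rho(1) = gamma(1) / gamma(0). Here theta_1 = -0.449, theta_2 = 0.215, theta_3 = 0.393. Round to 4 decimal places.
\rho(1) = -0.3288

For an MA(q) process with theta_0 = 1, the autocovariance is
  gamma(k) = sigma^2 * sum_{i=0..q-k} theta_i * theta_{i+k},
and rho(k) = gamma(k) / gamma(0). Sigma^2 cancels.
  numerator   = (1)*(-0.449) + (-0.449)*(0.215) + (0.215)*(0.393) = -0.46104.
  denominator = (1)^2 + (-0.449)^2 + (0.215)^2 + (0.393)^2 = 1.402275.
  rho(1) = -0.46104 / 1.402275 = -0.3288.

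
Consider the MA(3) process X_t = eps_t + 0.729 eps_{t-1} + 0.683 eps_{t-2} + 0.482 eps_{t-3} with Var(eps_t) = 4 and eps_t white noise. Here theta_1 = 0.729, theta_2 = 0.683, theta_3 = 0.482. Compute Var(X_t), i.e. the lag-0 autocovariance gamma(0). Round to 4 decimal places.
\gamma(0) = 8.9210

For an MA(q) process X_t = eps_t + sum_i theta_i eps_{t-i} with
Var(eps_t) = sigma^2, the variance is
  gamma(0) = sigma^2 * (1 + sum_i theta_i^2).
  sum_i theta_i^2 = (0.729)^2 + (0.683)^2 + (0.482)^2 = 0.531441 + 0.466489 + 0.232324 = 1.230254.
  gamma(0) = 4 * (1 + 1.230254) = 4 * 2.230254 = 8.921016, which rounds to 8.9210.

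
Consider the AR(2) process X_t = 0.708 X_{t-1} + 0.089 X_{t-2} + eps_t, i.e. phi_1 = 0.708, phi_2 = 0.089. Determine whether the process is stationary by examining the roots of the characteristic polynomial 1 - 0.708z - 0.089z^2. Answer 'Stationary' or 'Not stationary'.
\text{Stationary}

The AR(p) characteristic polynomial is P(z) = 1 - 0.708z - 0.089z^2.
Stationarity requires all roots to lie outside the unit circle, i.e. |z| > 1 for every root.
Set 1 + (-0.708) z + (-0.089) z^2 = 0, i.e. a z^2 + b z + c = 0 with a = -0.089, b = -0.708, c = 1.
Discriminant D = b^2 - 4ac = (-0.708)^2 - 4*(-0.089)*1 = 0.501264 - (-0.356) = 0.857264.
D >= 0, so the roots are real: z = (-b +/- sqrt(D)) / (2a) = (0.708 +/- 0.925886) / (-0.178).
  z_1 = (0.708 + 0.925886) / (-0.178) = -9.1791,   |z_1| = 9.1791.
  z_2 = (0.708 - 0.925886) / (-0.178) = 1.2241,   |z_2| = 1.2241.
Moduli of all roots: 9.1791, 1.2241.
All moduli strictly greater than 1? Yes.
Verdict: Stationary.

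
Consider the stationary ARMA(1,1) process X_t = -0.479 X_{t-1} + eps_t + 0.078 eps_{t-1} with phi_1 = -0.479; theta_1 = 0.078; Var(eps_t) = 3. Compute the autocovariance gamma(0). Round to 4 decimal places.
\gamma(0) = 3.6260

Multiply the model equation by X_{t-k} and take expectations. With theta_0 = psi_0 = 1 and psi_j the MA(infinity) weights, this gives
  gamma(k) - sum_i phi_i gamma(k-i) = c_k,
  c_k = sigma^2 * sum_{j=k..q} theta_j psi_{j-k}   (c_k = 0 for k > q),
using gamma(-m) = gamma(m).
psi-weights needed (psi_j = theta_j + sum_i phi_i psi_{j-i}):
  psi_1 = theta_1 + phi_1 = 0.078 + (-0.479) = -0.401
Right-hand sides:
  c_0 = sigma^2 (1 + theta_1 psi_1) = 3 * (1 + (0.078)(-0.401)) = 3 * 0.968722 = 2.906166
  c_1 = sigma^2 theta_1 = 3 * (0.078) = 0.234
  c_2 = 0
Equations for k = 0 and k = 1 (AR order 1):
  gamma(0) = phi_1 gamma(1) + c_0
  gamma(1) = phi_1 gamma(0) + c_1
Substituting the second into the first: gamma(0) (1 - phi_1^2) = c_0 + phi_1 c_1, so
  gamma(0) = (c_0 + phi_1 c_1) / (1 - phi_1^2) = (2.906166 + (-0.479)(0.234)) / (1 - (-0.479)^2) = 2.79408 / 0.770559 = 3.626043.
Therefore gamma(0) = 3.6260 (to 4 decimal places).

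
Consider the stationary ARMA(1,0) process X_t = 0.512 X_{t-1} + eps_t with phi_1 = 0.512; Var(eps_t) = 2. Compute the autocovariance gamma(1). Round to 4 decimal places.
\gamma(1) = 1.3878

Multiply the model equation by X_{t-k} and take expectations. With theta_0 = psi_0 = 1 and psi_j the MA(infinity) weights, this gives
  gamma(k) - sum_i phi_i gamma(k-i) = c_k,
  c_k = sigma^2 * sum_{j=k..q} theta_j psi_{j-k}   (c_k = 0 for k > q),
using gamma(-m) = gamma(m).
Pure AR (q = 0): c_0 = sigma^2 = 2, c_k = 0 for k >= 1.
Equations for k = 0 and k = 1 (AR order 1):
  gamma(0) = phi_1 gamma(1) + c_0
  gamma(1) = phi_1 gamma(0) + c_1
Substituting the second into the first: gamma(0) (1 - phi_1^2) = c_0 + phi_1 c_1, so
  gamma(0) = c_0 / (1 - phi_1^2) = 2 / (1 - (0.512)^2) = 2 / 0.737856 = 2.710556.
  gamma(1) = phi_1 gamma(0) = (0.512)(2.710556) = 1.387805.
Therefore gamma(1) = 1.3878 (to 4 decimal places).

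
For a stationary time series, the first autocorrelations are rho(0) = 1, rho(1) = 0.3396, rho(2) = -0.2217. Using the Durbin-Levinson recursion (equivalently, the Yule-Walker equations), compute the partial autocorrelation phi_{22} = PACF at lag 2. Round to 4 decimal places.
\phi_{22} = -0.3810

The PACF at lag k is phi_{kk}, the last component of the solution
to the Yule-Walker system G_k phi = r_k where
  (G_k)_{ij} = rho(|i - j|), (r_k)_i = rho(i), i,j = 1..k.
Equivalently, Durbin-Levinson gives phi_{kk} iteratively:
  phi_{11} = rho(1)
  phi_{kk} = [rho(k) - sum_{j=1..k-1} phi_{k-1,j} rho(k-j)]
            / [1 - sum_{j=1..k-1} phi_{k-1,j} rho(j)],
  phi_{k,j} = phi_{k-1,j} - phi_{kk} phi_{k-1,k-j},  j = 1..k-1.
Step k = 1:
  phi_11 = rho(1) = 0.3396.
Step k = 2:
  phi_22 = [rho(2) - phi_11 rho(1)] / [1 - phi_11 rho(1)] = [-0.2217 - (0.3396)(0.3396)] / [1 - (0.3396)(0.3396)]
         = -0.33702816 / 0.88467184 = -0.381.
Therefore phi_{22} = -0.3810.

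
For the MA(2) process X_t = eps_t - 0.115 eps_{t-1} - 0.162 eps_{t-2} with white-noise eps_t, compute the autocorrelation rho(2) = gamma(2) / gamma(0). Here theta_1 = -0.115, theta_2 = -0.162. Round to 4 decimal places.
\rho(2) = -0.1558

For an MA(q) process with theta_0 = 1, the autocovariance is
  gamma(k) = sigma^2 * sum_{i=0..q-k} theta_i * theta_{i+k},
and rho(k) = gamma(k) / gamma(0). Sigma^2 cancels.
  numerator   = (1)*(-0.162) = -0.162.
  denominator = (1)^2 + (-0.115)^2 + (-0.162)^2 = 1.039469.
  rho(2) = -0.162 / 1.039469 = -0.1558.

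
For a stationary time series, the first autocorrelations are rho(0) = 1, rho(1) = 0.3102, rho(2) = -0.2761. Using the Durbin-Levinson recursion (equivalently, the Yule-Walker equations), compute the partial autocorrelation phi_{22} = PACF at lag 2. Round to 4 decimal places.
\phi_{22} = -0.4120

The PACF at lag k is phi_{kk}, the last component of the solution
to the Yule-Walker system G_k phi = r_k where
  (G_k)_{ij} = rho(|i - j|), (r_k)_i = rho(i), i,j = 1..k.
Equivalently, Durbin-Levinson gives phi_{kk} iteratively:
  phi_{11} = rho(1)
  phi_{kk} = [rho(k) - sum_{j=1..k-1} phi_{k-1,j} rho(k-j)]
            / [1 - sum_{j=1..k-1} phi_{k-1,j} rho(j)],
  phi_{k,j} = phi_{k-1,j} - phi_{kk} phi_{k-1,k-j},  j = 1..k-1.
Step k = 1:
  phi_11 = rho(1) = 0.3102.
Step k = 2:
  phi_22 = [rho(2) - phi_11 rho(1)] / [1 - phi_11 rho(1)] = [-0.2761 - (0.3102)(0.3102)] / [1 - (0.3102)(0.3102)]
         = -0.37232404 / 0.90377596 = -0.412.
Therefore phi_{22} = -0.4120.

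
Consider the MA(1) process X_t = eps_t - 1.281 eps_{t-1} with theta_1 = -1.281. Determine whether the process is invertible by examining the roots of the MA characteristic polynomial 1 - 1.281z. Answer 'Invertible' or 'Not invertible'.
\text{Not invertible}

The MA(q) characteristic polynomial is P(z) = 1 - 1.281z.
Invertibility requires all roots to lie outside the unit circle, i.e. |z| > 1 for every root.
This is linear in z: 1 + (-1.281) z = 0  =>  z = -1/(-1.281) = 0.78064,  |z| = 0.78064.
Moduli of all roots: 0.7806.
All moduli strictly greater than 1? No.
Verdict: Not invertible.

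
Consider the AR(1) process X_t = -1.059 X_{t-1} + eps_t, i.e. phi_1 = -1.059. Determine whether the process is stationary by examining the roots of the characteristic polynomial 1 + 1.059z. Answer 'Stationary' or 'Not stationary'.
\text{Not stationary}

The AR(p) characteristic polynomial is P(z) = 1 + 1.059z.
Stationarity requires all roots to lie outside the unit circle, i.e. |z| > 1 for every root.
This is linear in z: 1 + (1.059) z = 0  =>  z = -1/(1.059) = -0.944287,  |z| = 0.944287.
Moduli of all roots: 0.9443.
All moduli strictly greater than 1? No.
Verdict: Not stationary.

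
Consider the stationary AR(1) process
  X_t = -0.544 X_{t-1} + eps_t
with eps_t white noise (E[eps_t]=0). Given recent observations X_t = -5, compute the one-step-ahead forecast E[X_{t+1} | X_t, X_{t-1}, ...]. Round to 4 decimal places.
E[X_{t+1} \mid \mathcal F_t] = 2.7200

For an AR(p) model X_t = c + sum_i phi_i X_{t-i} + eps_t, the
one-step-ahead conditional mean is
  E[X_{t+1} | X_t, ...] = c + sum_i phi_i X_{t+1-i}.
Substitute known values:
  E[X_{t+1} | ...] = (-0.544) * (-5)
                   = 2.7200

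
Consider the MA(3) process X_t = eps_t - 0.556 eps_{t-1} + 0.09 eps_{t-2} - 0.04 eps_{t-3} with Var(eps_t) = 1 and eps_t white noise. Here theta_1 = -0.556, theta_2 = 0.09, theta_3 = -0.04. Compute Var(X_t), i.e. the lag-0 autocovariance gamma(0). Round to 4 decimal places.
\gamma(0) = 1.3188

For an MA(q) process X_t = eps_t + sum_i theta_i eps_{t-i} with
Var(eps_t) = sigma^2, the variance is
  gamma(0) = sigma^2 * (1 + sum_i theta_i^2).
  sum_i theta_i^2 = (-0.556)^2 + (0.09)^2 + (-0.04)^2 = 0.309136 + 0.0081 + 0.0016 = 0.318836.
  gamma(0) = 1 * (1 + 0.318836) = 1 * 1.318836 = 1.318836, which rounds to 1.3188.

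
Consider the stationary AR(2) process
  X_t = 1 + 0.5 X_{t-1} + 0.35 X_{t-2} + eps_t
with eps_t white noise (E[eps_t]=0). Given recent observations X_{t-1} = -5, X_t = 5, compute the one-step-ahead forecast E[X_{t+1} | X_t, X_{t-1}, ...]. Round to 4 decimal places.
E[X_{t+1} \mid \mathcal F_t] = 1.7500

For an AR(p) model X_t = c + sum_i phi_i X_{t-i} + eps_t, the
one-step-ahead conditional mean is
  E[X_{t+1} | X_t, ...] = c + sum_i phi_i X_{t+1-i}.
Substitute known values:
  E[X_{t+1} | ...] = 1 + (0.5) * (5) + (0.35) * (-5)
                   = 1.7500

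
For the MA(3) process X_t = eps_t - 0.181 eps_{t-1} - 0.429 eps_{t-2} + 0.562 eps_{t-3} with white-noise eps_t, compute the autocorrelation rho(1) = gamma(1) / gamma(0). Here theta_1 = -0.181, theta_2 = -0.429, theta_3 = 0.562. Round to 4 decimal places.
\rho(1) = -0.2247

For an MA(q) process with theta_0 = 1, the autocovariance is
  gamma(k) = sigma^2 * sum_{i=0..q-k} theta_i * theta_{i+k},
and rho(k) = gamma(k) / gamma(0). Sigma^2 cancels.
  numerator   = (1)*(-0.181) + (-0.181)*(-0.429) + (-0.429)*(0.562) = -0.344449.
  denominator = (1)^2 + (-0.181)^2 + (-0.429)^2 + (0.562)^2 = 1.532646.
  rho(1) = -0.344449 / 1.532646 = -0.2247.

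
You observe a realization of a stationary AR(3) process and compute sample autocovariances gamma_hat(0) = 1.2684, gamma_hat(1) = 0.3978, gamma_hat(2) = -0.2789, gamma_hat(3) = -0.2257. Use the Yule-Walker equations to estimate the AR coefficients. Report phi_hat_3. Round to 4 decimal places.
\hat\phi_{3} = 0.0330

The Yule-Walker equations for an AR(p) process read, in matrix form,
  Gamma_p phi = r_p,   with   (Gamma_p)_{ij} = gamma(|i - j|),
                       (r_p)_i = gamma(i),   i,j = 1..p.
Substitute the sample gammas (Toeplitz matrix and right-hand side of size 3):
  Gamma_p = [[1.2684, 0.3978, -0.2789], [0.3978, 1.2684, 0.3978], [-0.2789, 0.3978, 1.2684]]
  r_p     = [0.3978, -0.2789, -0.2257]
Written out (R1..R3):
  (R1) 1.2684 phi_1 + 0.3978 phi_2 - 0.2789 phi_3 = 0.3978
  (R2) 0.3978 phi_1 + 1.2684 phi_2 + 0.3978 phi_3 = -0.2789
  (R3) -0.2789 phi_1 + 0.3978 phi_2 + 1.2684 phi_3 = -0.2257
Gaussian elimination:
  R2 <- R2 - (0.3978/1.2684) R1 = R2 - (0.313623) R1:  1.143641 phi_2 + 0.48527 phi_3 = -0.403659
  R3 <- R3 - (-0.2789/1.2684) R1 = R3 - (-0.219883) R1:  0.48527 phi_2 + 1.207075 phi_3 = -0.13823
  R3 <- R3 - (0.48527/1.143641) R2 = R3 - (0.42432) R2:  1.001165 phi_3 = 0.03305
Back-substitution:
  phi_hat_3 = 0.03305 / 1.001165 = 0.033012
  phi_hat_2 = (-0.403659 - (0.48527)(0.033012)) / 1.143641 = -0.366968
  phi_hat_1 = (0.3978 - (0.3978)(-0.366968) - (-0.2789)(0.033012)) / 1.2684 = 0.435972
So phi_hat = [0.4360, -0.3670, 0.0330].
Therefore phi_hat_3 = 0.0330.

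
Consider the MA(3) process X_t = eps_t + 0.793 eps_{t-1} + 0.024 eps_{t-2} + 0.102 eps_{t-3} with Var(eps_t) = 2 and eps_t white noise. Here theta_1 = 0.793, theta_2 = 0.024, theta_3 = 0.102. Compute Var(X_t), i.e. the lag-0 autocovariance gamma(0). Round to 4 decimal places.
\gamma(0) = 3.2797

For an MA(q) process X_t = eps_t + sum_i theta_i eps_{t-i} with
Var(eps_t) = sigma^2, the variance is
  gamma(0) = sigma^2 * (1 + sum_i theta_i^2).
  sum_i theta_i^2 = (0.793)^2 + (0.024)^2 + (0.102)^2 = 0.628849 + 0.000576 + 0.010404 = 0.639829.
  gamma(0) = 2 * (1 + 0.639829) = 2 * 1.639829 = 3.279658, which rounds to 3.2797.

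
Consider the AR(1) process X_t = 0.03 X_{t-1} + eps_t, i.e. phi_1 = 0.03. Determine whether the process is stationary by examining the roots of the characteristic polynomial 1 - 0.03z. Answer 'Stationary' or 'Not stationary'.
\text{Stationary}

The AR(p) characteristic polynomial is P(z) = 1 - 0.03z.
Stationarity requires all roots to lie outside the unit circle, i.e. |z| > 1 for every root.
This is linear in z: 1 + (-0.03) z = 0  =>  z = -1/(-0.03) = 33.333333,  |z| = 33.333333.
Moduli of all roots: 33.3333.
All moduli strictly greater than 1? Yes.
Verdict: Stationary.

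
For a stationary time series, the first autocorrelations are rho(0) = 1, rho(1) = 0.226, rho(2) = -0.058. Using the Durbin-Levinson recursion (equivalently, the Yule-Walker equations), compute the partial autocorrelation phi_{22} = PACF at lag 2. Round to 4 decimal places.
\phi_{22} = -0.1149

The PACF at lag k is phi_{kk}, the last component of the solution
to the Yule-Walker system G_k phi = r_k where
  (G_k)_{ij} = rho(|i - j|), (r_k)_i = rho(i), i,j = 1..k.
Equivalently, Durbin-Levinson gives phi_{kk} iteratively:
  phi_{11} = rho(1)
  phi_{kk} = [rho(k) - sum_{j=1..k-1} phi_{k-1,j} rho(k-j)]
            / [1 - sum_{j=1..k-1} phi_{k-1,j} rho(j)],
  phi_{k,j} = phi_{k-1,j} - phi_{kk} phi_{k-1,k-j},  j = 1..k-1.
Step k = 1:
  phi_11 = rho(1) = 0.226.
Step k = 2:
  phi_22 = [rho(2) - phi_11 rho(1)] / [1 - phi_11 rho(1)] = [-0.058 - (0.226)(0.226)] / [1 - (0.226)(0.226)]
         = -0.109076 / 0.948924 = -0.1149.
Therefore phi_{22} = -0.1149.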